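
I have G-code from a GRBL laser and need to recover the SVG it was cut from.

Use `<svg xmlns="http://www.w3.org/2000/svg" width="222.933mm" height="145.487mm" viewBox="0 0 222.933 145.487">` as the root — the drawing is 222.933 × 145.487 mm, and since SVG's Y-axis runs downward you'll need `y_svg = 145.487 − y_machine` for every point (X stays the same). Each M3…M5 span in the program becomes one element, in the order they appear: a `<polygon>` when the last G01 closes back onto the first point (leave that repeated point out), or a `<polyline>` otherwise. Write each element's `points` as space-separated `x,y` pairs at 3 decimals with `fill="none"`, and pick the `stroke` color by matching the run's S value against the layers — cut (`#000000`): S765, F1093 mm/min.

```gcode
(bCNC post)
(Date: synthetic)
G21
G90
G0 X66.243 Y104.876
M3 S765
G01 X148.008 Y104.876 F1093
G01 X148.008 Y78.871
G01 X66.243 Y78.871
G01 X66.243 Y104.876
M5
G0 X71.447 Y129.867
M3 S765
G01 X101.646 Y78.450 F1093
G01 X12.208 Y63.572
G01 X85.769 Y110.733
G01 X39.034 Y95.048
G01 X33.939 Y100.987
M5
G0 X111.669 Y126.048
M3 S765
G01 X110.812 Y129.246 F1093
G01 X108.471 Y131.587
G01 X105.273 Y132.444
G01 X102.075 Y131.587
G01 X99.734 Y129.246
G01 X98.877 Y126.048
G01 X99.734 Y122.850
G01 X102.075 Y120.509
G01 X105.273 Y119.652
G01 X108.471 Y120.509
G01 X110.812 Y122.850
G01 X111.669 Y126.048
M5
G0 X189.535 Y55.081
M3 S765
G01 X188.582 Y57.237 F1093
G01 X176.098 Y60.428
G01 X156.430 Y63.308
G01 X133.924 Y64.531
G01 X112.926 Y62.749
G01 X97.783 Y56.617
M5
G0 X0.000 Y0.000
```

Each laser-on run becomes one SVG element. Flip Y back into SVG space with y_svg = 145.487 − y_machine. Every run uses S765, so all elements get stroke `#000000` (cut).

Run 1: The run returns to its start, so emit a `<polygon>` with points (Y-flipped): 66.243,40.611 148.008,40.611 148.008,66.616 66.243,66.616.

Run 2: The run is open, so emit a `<polyline>` with points (Y-flipped): 71.447,15.620 101.646,67.037 12.208,81.915 85.769,34.754 39.034,50.439 33.939,44.500.

Run 3: The run returns to its start, so emit a `<polygon>` with points (Y-flipped): 111.669,19.439 110.812,16.241 108.471,13.900 105.273,13.043 102.075,13.900 99.734,16.241 98.877,19.439 99.734,22.637 102.075,24.978 105.273,25.835 108.471,24.978 110.812,22.637.

Run 4: The run is open, so emit a `<polyline>` with points (Y-flipped): 189.535,90.406 188.582,88.250 176.098,85.059 156.430,82.179 133.924,80.956 112.926,82.738 97.783,88.870.

<svg xmlns="http://www.w3.org/2000/svg" width="222.933mm" height="145.487mm" viewBox="0 0 222.933 145.487">
  <polygon points="66.243,40.611 148.008,40.611 148.008,66.616 66.243,66.616" fill="none" stroke="#000000"/>
  <polyline points="71.447,15.620 101.646,67.037 12.208,81.915 85.769,34.754 39.034,50.439 33.939,44.500" fill="none" stroke="#000000"/>
  <polygon points="111.669,19.439 110.812,16.241 108.471,13.900 105.273,13.043 102.075,13.900 99.734,16.241 98.877,19.439 99.734,22.637 102.075,24.978 105.273,25.835 108.471,24.978 110.812,22.637" fill="none" stroke="#000000"/>
  <polyline points="189.535,90.406 188.582,88.250 176.098,85.059 156.430,82.179 133.924,80.956 112.926,82.738 97.783,88.870" fill="none" stroke="#000000"/>
</svg>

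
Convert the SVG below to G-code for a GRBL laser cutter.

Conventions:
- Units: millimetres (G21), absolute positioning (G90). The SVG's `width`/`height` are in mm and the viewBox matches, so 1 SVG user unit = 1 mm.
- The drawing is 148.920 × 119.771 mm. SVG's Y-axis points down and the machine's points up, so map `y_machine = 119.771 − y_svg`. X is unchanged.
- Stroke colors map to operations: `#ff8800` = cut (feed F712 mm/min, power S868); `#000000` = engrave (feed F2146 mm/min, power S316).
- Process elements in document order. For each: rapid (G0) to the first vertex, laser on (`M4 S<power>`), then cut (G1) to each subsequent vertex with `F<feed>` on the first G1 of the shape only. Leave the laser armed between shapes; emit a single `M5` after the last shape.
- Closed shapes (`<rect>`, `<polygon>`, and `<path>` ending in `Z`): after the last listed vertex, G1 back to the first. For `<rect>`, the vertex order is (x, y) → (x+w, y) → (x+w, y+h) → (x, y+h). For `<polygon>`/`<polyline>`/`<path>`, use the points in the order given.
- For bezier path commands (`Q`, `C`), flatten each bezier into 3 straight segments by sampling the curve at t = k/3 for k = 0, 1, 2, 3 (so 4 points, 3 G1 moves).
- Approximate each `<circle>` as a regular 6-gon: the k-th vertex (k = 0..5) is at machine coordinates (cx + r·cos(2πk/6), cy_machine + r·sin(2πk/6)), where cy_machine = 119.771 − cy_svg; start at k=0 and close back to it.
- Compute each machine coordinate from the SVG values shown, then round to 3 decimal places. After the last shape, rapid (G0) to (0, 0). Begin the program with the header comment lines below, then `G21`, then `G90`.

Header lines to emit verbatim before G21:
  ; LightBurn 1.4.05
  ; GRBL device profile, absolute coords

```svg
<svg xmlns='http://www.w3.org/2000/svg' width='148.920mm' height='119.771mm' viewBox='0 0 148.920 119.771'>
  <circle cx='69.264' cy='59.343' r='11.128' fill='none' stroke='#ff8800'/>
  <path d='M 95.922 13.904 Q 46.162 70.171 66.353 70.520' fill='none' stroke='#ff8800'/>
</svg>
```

Since the viewBox matches the mm dimensions, user units are millimetres directly. The only transform is the Y-flip y_m = 119.771 − y_svg.

Shape 1 is a circle drawn with `<circle>`. Its stroke #ff8800 means cut at S868, F712. After flipping Y the toolpath is (80.392,60.428) → (74.828,70.065) → (63.700,70.065) → (58.136,60.428) → (63.700,50.791) → (74.828,50.791) → (80.392,60.428), returning to the start.

Shape 2 is a quadratic bezier drawn with `<path>`. Its stroke #ff8800 means cut at S868, F712. After flipping Y the toolpath is (95.922,105.867) → (70.521,74.569) → (60.665,55.697) → (66.353,49.251).

; LightBurn 1.4.05
; GRBL device profile, absolute coords
G21
G90
G0 X80.392 Y60.428
M4 S868
G1 X74.828 Y70.065 F712
G1 X63.700 Y70.065
G1 X58.136 Y60.428
G1 X63.700 Y50.791
G1 X74.828 Y50.791
G1 X80.392 Y60.428
G0 X95.922 Y105.867
M4 S868
G1 X70.521 Y74.569 F712
G1 X60.665 Y55.697
G1 X66.353 Y49.251
M5
G0 X0.000 Y0.000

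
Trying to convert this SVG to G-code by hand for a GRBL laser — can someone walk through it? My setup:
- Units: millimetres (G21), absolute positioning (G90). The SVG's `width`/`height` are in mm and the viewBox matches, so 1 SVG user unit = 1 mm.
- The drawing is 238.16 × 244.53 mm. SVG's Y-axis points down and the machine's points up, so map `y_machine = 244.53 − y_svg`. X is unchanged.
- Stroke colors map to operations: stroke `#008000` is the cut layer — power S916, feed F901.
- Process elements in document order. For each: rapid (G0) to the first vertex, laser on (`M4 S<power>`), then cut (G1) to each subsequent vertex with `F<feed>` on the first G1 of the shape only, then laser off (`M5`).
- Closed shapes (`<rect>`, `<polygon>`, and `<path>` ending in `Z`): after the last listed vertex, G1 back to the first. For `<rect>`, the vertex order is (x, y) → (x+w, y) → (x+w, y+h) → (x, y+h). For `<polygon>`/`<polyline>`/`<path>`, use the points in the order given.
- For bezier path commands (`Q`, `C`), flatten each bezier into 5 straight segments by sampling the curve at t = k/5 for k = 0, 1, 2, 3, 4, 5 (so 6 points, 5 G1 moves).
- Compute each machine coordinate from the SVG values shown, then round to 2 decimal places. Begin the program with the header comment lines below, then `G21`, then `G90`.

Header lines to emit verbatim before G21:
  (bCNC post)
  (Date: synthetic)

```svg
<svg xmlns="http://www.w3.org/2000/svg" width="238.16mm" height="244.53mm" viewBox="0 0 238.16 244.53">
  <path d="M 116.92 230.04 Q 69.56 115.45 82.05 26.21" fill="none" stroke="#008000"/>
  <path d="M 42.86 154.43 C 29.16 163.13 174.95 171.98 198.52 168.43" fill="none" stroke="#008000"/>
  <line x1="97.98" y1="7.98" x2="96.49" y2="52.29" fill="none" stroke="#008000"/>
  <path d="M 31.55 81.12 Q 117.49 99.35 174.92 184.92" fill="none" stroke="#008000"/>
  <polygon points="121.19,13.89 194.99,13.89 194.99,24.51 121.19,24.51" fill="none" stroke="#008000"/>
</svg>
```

(bCNC post)
(Date: synthetic)
G21
G90
G0 X116.92 Y14.49
M4 S916
G1 X100.37 Y59.31 F901
G1 X88.61 Y102.11
G1 X81.63 Y142.87
G1 X79.45 Y181.61
G1 X82.05 Y218.32
M5
G0 X42.86 Y90.10
M4 S916
G1 X51.53 Y84.96 F901
G1 X84.95 Y80.39
G1 X129.60 Y76.99
G1 X171.97 Y75.36
G1 X198.52 Y76.10
M5
G0 X97.98 Y236.55
M4 S916
G1 X96.49 Y192.24 F901
M5
G0 X31.55 Y163.41
M4 S916
G1 X64.79 Y153.42 F901
G1 X95.74 Y138.05
G1 X124.41 Y117.29
G1 X150.81 Y91.14
G1 X174.92 Y59.61
M5
G0 X121.19 Y230.64
M4 S916
G1 X194.99 Y230.64 F901
G1 X194.99 Y220.02
G1 X121.19 Y220.02
G1 X121.19 Y230.64
M5

1 u = 1 mm; y_m = 244.53 − y.

[1] `<path>` quadratic bezier, #008000→cut S916 F901: (116.92,14.49) → (100.37,59.31) → (88.61,102.11) → (81.63,142.87) → (79.45,181.61) → (82.05,218.32)

[2] `<path>` cubic bezier, #008000→cut S916 F901: (42.86,90.10) → (51.53,84.96) → (84.95,80.39) → (129.60,76.99) → (171.97,75.36) → (198.52,76.10)

[3] `<line>` line segment, #008000→cut S916 F901: (97.98,236.55) → (96.49,192.24)

[4] `<path>` quadratic bezier, #008000→cut S916 F901: (31.55,163.41) → (64.79,153.42) → (95.74,138.05) → (124.41,117.29) → (150.81,91.14) → (174.92,59.61)

[5] `<polygon>` rectangle, #008000→cut S916 F901: (121.19,230.64) → (194.99,230.64) → (194.99,220.02) → (121.19,220.02) → (121.19,230.64) (closed)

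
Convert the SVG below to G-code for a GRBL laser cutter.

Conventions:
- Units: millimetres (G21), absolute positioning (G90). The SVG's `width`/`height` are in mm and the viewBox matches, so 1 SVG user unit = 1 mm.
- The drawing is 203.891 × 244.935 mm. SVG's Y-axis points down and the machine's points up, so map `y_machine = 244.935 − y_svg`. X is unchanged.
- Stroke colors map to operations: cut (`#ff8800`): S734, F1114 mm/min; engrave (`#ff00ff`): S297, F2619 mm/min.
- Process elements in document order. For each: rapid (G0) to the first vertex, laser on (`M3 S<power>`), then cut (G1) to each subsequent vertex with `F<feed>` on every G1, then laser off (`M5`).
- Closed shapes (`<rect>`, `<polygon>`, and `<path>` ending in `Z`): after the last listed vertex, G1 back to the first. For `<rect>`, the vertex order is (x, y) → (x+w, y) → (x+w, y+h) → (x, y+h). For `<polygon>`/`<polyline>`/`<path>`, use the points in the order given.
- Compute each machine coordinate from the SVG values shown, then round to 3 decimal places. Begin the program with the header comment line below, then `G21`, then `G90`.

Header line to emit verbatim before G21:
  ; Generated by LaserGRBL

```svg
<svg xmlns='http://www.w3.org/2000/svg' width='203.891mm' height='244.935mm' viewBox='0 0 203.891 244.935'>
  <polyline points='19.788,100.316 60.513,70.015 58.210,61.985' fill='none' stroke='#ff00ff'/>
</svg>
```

viewBox `0 0 203.891 244.935` with mm width/height → 1 unit = 1 mm. Flip: y_m = 244.935 − y_svg.

**Shape 1** — `<polyline>` open polyline, stroke `#ff00ff` → engrave (S297, F2619). Machine vertices: (19.788,144.619) → (60.513,174.920) → (58.210,182.950). Open path.

; Generated by LaserGRBL
G21
G90
G0 X19.788 Y144.619
M3 S297
G1 X60.513 Y174.920 F2619
G1 X58.210 Y182.950 F2619
M5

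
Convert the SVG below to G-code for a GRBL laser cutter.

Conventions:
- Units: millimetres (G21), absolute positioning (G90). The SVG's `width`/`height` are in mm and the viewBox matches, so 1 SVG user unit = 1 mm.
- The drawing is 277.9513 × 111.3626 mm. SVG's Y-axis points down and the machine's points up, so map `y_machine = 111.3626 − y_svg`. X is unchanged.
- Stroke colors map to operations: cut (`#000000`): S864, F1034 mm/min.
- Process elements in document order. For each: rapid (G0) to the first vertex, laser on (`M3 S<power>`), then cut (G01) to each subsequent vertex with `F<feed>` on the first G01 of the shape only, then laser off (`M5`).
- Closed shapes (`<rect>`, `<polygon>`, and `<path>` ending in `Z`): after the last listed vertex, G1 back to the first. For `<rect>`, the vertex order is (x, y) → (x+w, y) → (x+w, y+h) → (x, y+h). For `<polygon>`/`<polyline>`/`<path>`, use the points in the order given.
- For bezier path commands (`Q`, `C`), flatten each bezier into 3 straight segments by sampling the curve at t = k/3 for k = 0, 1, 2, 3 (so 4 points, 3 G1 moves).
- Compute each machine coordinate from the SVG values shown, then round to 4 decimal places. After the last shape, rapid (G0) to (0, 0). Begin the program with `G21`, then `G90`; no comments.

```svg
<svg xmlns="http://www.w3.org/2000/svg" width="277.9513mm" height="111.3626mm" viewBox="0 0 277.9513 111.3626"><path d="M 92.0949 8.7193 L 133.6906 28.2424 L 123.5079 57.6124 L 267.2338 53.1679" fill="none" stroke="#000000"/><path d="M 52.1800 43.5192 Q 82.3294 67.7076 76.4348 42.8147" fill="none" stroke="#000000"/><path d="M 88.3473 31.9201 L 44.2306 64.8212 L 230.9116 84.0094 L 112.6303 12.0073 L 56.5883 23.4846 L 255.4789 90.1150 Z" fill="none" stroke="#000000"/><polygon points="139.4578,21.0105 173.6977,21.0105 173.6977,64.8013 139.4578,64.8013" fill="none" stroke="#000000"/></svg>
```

G21
G90
G0 X92.0949 Y102.6433
M3 S864
G01 X133.6906 Y83.1202 F1034
G01 X123.5079 Y53.7502
G01 X267.2338 Y58.1947
M5
G0 X52.1800 Y67.8434
M3 S864
G01 X68.2747 Y57.1713 F1034
G01 X76.3596 Y57.4061
G01 X76.4348 Y68.5479
M5
G0 X88.3473 Y79.4425
M3 S864
G01 X44.2306 Y46.5414 F1034
G01 X230.9116 Y27.3532
G01 X112.6303 Y99.3553
G01 X56.5883 Y87.8780
G01 X255.4789 Y21.2476
G01 X88.3473 Y79.4425
M5
G0 X139.4578 Y90.3521
M3 S864
G01 X173.6977 Y90.3521 F1034
G01 X173.6977 Y46.5613
G01 X139.4578 Y46.5613
G01 X139.4578 Y90.3521
M5
G0 X0.0000 Y0.0000

Since the viewBox matches the mm dimensions, user units are millimetres directly. The only transform is the Y-flip y_m = 111.3626 − y_svg.

Shape 1 is a open polyline drawn with `<path>`. Its stroke #000000 means cut at S864, F1034. After flipping Y the toolpath is (92.0949,102.6433) → (133.6906,83.1202) → (123.5079,53.7502) → (267.2338,58.1947).

Shape 2 is a quadratic bezier drawn with `<path>`. Its stroke #000000 means cut at S864, F1034. After flipping Y the toolpath is (52.1800,67.8434) → (68.2747,57.1713) → (76.3596,57.4061) → (76.4348,68.5479).

Shape 3 is a closed polygon drawn with `<path>`. Its stroke #000000 means cut at S864, F1034. After flipping Y the toolpath is (88.3473,79.4425) → (44.2306,46.5414) → (230.9116,27.3532) → (112.6303,99.3553) → (56.5883,87.8780) → (255.4789,21.2476) → (88.3473,79.4425), returning to the start.

Shape 4 is a rectangle drawn with `<polygon>`. Its stroke #000000 means cut at S864, F1034. After flipping Y the toolpath is (139.4578,90.3521) → (173.6977,90.3521) → (173.6977,46.5613) → (139.4578,46.5613) → (139.4578,90.3521), returning to the start.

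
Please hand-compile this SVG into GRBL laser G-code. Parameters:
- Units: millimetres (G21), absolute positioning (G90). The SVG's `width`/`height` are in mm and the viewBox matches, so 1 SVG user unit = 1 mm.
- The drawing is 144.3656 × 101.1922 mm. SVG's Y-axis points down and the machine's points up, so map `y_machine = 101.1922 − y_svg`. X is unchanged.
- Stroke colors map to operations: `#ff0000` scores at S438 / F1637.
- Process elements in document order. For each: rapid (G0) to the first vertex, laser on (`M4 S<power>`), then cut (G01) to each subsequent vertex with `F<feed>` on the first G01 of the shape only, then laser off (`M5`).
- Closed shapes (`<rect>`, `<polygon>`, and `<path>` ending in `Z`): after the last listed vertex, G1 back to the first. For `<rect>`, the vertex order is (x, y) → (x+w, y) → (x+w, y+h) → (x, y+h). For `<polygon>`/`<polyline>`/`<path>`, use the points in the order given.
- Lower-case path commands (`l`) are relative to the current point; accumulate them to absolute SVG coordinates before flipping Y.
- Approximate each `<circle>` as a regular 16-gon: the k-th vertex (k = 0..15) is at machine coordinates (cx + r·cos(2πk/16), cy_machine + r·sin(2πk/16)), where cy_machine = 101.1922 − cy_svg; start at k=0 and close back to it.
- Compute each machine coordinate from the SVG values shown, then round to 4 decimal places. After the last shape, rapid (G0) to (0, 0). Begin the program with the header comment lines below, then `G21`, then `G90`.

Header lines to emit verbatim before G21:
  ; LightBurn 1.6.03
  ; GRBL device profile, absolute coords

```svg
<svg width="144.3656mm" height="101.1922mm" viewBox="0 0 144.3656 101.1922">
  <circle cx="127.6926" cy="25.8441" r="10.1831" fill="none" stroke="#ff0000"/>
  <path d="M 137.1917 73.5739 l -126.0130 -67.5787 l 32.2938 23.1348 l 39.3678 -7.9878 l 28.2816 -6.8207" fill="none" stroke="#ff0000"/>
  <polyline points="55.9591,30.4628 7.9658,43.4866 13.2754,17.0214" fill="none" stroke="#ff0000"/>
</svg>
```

Since the viewBox matches the mm dimensions, user units are millimetres directly. The only transform is the Y-flip y_m = 101.1922 − y_svg.

Shape 1 is a circle drawn with `<circle>`. Its stroke #ff0000 means score at S438, F1637. After flipping Y the toolpath is (137.8757,75.3481) → (137.1006,79.2450) → (134.8931,82.5486) → (131.5895,84.7561) → (127.6926,85.5312) → (123.7957,84.7561) → (120.4921,82.5486) → (118.2846,79.2450) → (117.5095,75.3481) → (118.2846,71.4512) → (120.4921,68.1476) → (123.7957,65.9401) → (127.6926,65.1650) → (131.5895,65.9401) → (134.8931,68.1476) → (137.1006,71.4512) → (137.8757,75.3481), returning to the start.

Shape 2 is a open polyline drawn with `<path>`. Its stroke #ff0000 means score at S438, F1637. After flipping Y the toolpath is (137.1917,27.6183) → (11.1787,95.1970) → (43.4725,72.0622) → (82.8403,80.0500) → (111.1219,86.8707).

Shape 3 is a open polyline drawn with `<polyline>`. Its stroke #ff0000 means score at S438, F1637. After flipping Y the toolpath is (55.9591,70.7294) → (7.9658,57.7056) → (13.2754,84.1708).

; LightBurn 1.6.03
; GRBL device profile, absolute coords
G21
G90
G0 X137.8757 Y75.3481
M4 S438
G01 X137.1006 Y79.2450 F1637
G01 X134.8931 Y82.5486
G01 X131.5895 Y84.7561
G01 X127.6926 Y85.5312
G01 X123.7957 Y84.7561
G01 X120.4921 Y82.5486
G01 X118.2846 Y79.2450
G01 X117.5095 Y75.3481
G01 X118.2846 Y71.4512
G01 X120.4921 Y68.1476
G01 X123.7957 Y65.9401
G01 X127.6926 Y65.1650
G01 X131.5895 Y65.9401
G01 X134.8931 Y68.1476
G01 X137.1006 Y71.4512
G01 X137.8757 Y75.3481
M5
G0 X137.1917 Y27.6183
M4 S438
G01 X11.1787 Y95.1970 F1637
G01 X43.4725 Y72.0622
G01 X82.8403 Y80.0500
G01 X111.1219 Y86.8707
M5
G0 X55.9591 Y70.7294
M4 S438
G01 X7.9658 Y57.7056 F1637
G01 X13.2754 Y84.1708
M5
G0 X0.0000 Y0.0000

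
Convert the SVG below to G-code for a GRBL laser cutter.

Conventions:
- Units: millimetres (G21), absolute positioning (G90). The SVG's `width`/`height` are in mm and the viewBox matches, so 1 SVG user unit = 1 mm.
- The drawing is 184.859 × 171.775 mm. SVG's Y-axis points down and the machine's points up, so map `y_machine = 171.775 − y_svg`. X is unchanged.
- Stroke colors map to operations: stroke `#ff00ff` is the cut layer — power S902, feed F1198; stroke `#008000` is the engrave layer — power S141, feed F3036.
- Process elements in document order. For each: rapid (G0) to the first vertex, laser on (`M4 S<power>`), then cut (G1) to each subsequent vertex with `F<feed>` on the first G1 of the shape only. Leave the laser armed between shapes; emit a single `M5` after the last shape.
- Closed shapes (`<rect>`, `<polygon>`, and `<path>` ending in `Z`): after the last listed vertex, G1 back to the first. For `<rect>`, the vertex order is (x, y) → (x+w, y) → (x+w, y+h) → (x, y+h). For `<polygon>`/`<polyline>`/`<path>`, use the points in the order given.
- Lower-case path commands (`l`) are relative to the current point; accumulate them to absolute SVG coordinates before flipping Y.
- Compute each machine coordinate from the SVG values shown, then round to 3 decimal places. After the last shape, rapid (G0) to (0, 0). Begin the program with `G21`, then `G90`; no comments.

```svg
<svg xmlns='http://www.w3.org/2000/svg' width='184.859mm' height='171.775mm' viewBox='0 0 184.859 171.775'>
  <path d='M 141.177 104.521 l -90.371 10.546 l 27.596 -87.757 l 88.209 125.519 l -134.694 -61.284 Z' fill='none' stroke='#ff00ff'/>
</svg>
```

G21
G90
G0 X141.177 Y67.254
M4 S902
G1 X50.806 Y56.708 F1198
G1 X78.402 Y144.465
G1 X166.611 Y18.946
G1 X31.917 Y80.230
G1 X141.177 Y67.254
M5
G0 X0.000 Y0.000

viewBox `0 0 184.859 171.775` with mm width/height → 1 unit = 1 mm. Flip: y_m = 171.775 − y_svg.

**Shape 1** — `<path>` closed polygon, stroke `#ff00ff` → cut (S902, F1198). Machine vertices: (141.177,67.254) → (50.806,56.708) → (78.402,144.465) → (166.611,18.946) → (31.917,80.230) → (141.177,67.254). Closed: final G1 returns to the first vertex.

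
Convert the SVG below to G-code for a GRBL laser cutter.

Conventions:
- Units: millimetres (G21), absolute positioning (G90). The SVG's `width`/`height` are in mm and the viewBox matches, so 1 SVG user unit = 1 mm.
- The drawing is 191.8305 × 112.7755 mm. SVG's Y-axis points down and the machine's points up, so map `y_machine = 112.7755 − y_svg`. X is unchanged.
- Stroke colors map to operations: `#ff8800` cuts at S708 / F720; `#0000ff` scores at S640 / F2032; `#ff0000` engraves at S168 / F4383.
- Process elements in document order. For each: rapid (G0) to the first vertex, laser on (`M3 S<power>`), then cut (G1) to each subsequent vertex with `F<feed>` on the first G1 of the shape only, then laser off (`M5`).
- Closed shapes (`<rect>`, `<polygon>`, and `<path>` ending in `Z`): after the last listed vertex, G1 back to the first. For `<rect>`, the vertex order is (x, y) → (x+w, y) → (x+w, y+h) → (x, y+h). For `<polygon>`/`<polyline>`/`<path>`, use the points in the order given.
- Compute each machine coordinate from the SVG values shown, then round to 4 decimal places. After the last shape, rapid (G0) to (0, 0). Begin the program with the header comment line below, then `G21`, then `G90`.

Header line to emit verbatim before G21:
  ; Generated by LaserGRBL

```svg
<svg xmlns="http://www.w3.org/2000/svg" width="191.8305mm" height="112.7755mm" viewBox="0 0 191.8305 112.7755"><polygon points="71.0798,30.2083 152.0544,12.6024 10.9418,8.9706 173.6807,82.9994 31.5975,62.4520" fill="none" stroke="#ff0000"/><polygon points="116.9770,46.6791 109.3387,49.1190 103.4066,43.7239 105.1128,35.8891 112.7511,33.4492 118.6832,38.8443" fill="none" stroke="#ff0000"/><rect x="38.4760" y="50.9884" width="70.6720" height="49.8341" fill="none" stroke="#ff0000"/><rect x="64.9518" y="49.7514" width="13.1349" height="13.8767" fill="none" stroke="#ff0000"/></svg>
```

; Generated by LaserGRBL
G21
G90
G0 X71.0798 Y82.5672
M3 S168
G1 X152.0544 Y100.1731 F4383
G1 X10.9418 Y103.8049
G1 X173.6807 Y29.7761
G1 X31.5975 Y50.3235
G1 X71.0798 Y82.5672
M5
G0 X116.9770 Y66.0964
M3 S168
G1 X109.3387 Y63.6565 F4383
G1 X103.4066 Y69.0516
G1 X105.1128 Y76.8864
G1 X112.7511 Y79.3263
G1 X118.6832 Y73.9312
G1 X116.9770 Y66.0964
M5
G0 X38.4760 Y61.7871
M3 S168
G1 X109.1480 Y61.7871 F4383
G1 X109.1480 Y11.9530
G1 X38.4760 Y11.9530
G1 X38.4760 Y61.7871
M5
G0 X64.9518 Y63.0241
M3 S168
G1 X78.0867 Y63.0241 F4383
G1 X78.0867 Y49.1474
G1 X64.9518 Y49.1474
G1 X64.9518 Y63.0241
M5
G0 X0.0000 Y0.0000

viewBox `0 0 191.8305 112.7755` with mm width/height → 1 unit = 1 mm. Flip: y_m = 112.7755 − y_svg.

**Shape 1** — `<polygon>` closed polygon, stroke `#ff0000` → engrave (S168, F4383). Machine vertices: (71.0798,82.5672) → (152.0544,100.1731) → (10.9418,103.8049) → (173.6807,29.7761) → (31.5975,50.3235) → (71.0798,82.5672). Closed: final G1 returns to the first vertex.

**Shape 2** — `<polygon>` regular polygon, stroke `#ff0000` → engrave (S168, F4383). Machine vertices: (116.9770,66.0964) → (109.3387,63.6565) → (103.4066,69.0516) → (105.1128,76.8864) → (112.7511,79.3263) → (118.6832,73.9312) → (116.9770,66.0964). Closed: final G1 returns to the first vertex.

**Shape 3** — `<rect>` rectangle, stroke `#ff0000` → engrave (S168, F4383). Machine vertices: (38.4760,61.7871) → (109.1480,61.7871) → (109.1480,11.9530) → (38.4760,11.9530) → (38.4760,61.7871). Closed: final G1 returns to the first vertex.

**Shape 4** — `<rect>` rectangle, stroke `#ff0000` → engrave (S168, F4383). Machine vertices: (64.9518,63.0241) → (78.0867,63.0241) → (78.0867,49.1474) → (64.9518,49.1474) → (64.9518,63.0241). Closed: final G1 returns to the first vertex.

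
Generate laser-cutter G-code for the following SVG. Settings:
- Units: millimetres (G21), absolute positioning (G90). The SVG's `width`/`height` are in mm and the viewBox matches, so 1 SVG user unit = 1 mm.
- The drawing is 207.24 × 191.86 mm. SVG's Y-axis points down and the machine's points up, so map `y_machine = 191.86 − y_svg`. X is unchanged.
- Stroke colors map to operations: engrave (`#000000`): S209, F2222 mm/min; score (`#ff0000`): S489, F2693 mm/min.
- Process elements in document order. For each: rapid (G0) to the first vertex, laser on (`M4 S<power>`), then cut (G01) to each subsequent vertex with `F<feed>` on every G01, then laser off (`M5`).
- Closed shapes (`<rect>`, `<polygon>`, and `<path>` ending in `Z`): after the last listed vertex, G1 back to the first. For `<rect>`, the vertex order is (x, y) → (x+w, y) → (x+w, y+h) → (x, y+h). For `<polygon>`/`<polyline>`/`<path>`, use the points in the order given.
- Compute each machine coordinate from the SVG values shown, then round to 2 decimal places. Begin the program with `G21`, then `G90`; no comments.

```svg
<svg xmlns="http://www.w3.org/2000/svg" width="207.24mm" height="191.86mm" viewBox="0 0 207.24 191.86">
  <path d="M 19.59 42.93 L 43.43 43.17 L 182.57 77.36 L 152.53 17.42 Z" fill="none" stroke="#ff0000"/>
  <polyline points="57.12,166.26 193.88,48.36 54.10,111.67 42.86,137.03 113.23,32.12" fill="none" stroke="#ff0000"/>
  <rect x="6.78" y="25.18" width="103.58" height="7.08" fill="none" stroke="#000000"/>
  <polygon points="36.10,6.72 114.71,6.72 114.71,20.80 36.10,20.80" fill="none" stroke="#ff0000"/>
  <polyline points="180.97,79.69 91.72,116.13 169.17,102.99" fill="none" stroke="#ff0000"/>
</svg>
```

G21
G90
G0 X19.59 Y148.93
M4 S489
G01 X43.43 Y148.69 F2693
G01 X182.57 Y114.50 F2693
G01 X152.53 Y174.44 F2693
G01 X19.59 Y148.93 F2693
M5
G0 X57.12 Y25.60
M4 S489
G01 X193.88 Y143.50 F2693
G01 X54.10 Y80.19 F2693
G01 X42.86 Y54.83 F2693
G01 X113.23 Y159.74 F2693
M5
G0 X6.78 Y166.68
M4 S209
G01 X110.36 Y166.68 F2222
G01 X110.36 Y159.60 F2222
G01 X6.78 Y159.60 F2222
G01 X6.78 Y166.68 F2222
M5
G0 X36.10 Y185.14
M4 S489
G01 X114.71 Y185.14 F2693
G01 X114.71 Y171.06 F2693
G01 X36.10 Y171.06 F2693
G01 X36.10 Y185.14 F2693
M5
G0 X180.97 Y112.17
M4 S489
G01 X91.72 Y75.73 F2693
G01 X169.17 Y88.87 F2693
M5

Since the viewBox matches the mm dimensions, user units are millimetres directly. The only transform is the Y-flip y_m = 191.86 − y_svg.

Shape 1 is a closed polygon drawn with `<path>`. Its stroke #ff0000 means score at S489, F2693. After flipping Y the toolpath is (19.59,148.93) → (43.43,148.69) → (182.57,114.50) → (152.53,174.44) → (19.59,148.93), returning to the start.

Shape 2 is a open polyline drawn with `<polyline>`. Its stroke #ff0000 means score at S489, F2693. After flipping Y the toolpath is (57.12,25.60) → (193.88,143.50) → (54.10,80.19) → (42.86,54.83) → (113.23,159.74).

Shape 3 is a rectangle drawn with `<rect>`. Its stroke #000000 means engrave at S209, F2222. After flipping Y the toolpath is (6.78,166.68) → (110.36,166.68) → (110.36,159.60) → (6.78,159.60) → (6.78,166.68), returning to the start.

Shape 4 is a rectangle drawn with `<polygon>`. Its stroke #ff0000 means score at S489, F2693. After flipping Y the toolpath is (36.10,185.14) → (114.71,185.14) → (114.71,171.06) → (36.10,171.06) → (36.10,185.14), returning to the start.

Shape 5 is a open polyline drawn with `<polyline>`. Its stroke #ff0000 means score at S489, F2693. After flipping Y the toolpath is (180.97,112.17) → (91.72,75.73) → (169.17,88.87).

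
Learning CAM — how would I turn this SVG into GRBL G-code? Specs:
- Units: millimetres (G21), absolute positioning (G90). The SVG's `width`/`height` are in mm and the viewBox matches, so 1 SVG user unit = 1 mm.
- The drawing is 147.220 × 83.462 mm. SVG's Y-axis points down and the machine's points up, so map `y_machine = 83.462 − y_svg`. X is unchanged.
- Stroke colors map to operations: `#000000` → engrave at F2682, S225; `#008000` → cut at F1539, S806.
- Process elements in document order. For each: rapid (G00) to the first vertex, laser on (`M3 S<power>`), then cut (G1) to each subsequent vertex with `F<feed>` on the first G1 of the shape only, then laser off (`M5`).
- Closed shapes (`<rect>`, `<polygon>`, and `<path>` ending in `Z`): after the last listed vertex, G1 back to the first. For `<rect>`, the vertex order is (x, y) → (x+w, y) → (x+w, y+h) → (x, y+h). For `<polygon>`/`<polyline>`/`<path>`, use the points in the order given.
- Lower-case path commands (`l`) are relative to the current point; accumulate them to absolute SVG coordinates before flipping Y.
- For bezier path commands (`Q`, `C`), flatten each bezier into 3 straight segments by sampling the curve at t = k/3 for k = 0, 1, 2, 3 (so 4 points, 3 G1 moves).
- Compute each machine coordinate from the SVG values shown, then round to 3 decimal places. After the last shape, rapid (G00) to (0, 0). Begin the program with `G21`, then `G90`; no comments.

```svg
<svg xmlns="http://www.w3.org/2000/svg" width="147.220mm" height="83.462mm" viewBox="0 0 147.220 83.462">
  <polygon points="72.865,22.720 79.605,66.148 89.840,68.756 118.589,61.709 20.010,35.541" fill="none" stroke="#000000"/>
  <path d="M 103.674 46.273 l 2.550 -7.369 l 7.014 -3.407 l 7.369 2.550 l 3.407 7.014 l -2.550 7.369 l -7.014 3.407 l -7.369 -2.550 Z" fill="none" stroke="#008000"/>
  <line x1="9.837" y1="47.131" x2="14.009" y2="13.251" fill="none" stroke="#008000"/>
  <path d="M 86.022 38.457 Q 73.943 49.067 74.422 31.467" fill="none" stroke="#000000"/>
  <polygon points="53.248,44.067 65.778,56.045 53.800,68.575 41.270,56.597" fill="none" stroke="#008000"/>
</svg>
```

G21
G90
G00 X72.865 Y60.742
M3 S225
G1 X79.605 Y17.314 F2682
G1 X89.840 Y14.706
G1 X118.589 Y21.753
G1 X20.010 Y47.921
G1 X72.865 Y60.742
M5
G00 X103.674 Y37.189
M3 S806
G1 X106.224 Y44.558 F1539
G1 X113.238 Y47.965
G1 X120.607 Y45.415
G1 X124.014 Y38.401
G1 X121.464 Y31.032
G1 X114.450 Y27.625
G1 X107.081 Y30.175
G1 X103.674 Y37.189
M5
G00 X9.837 Y36.331
M3 S806
G1 X14.009 Y70.211 F1539
M5
G00 X86.022 Y45.005
M3 S225
G1 X79.365 Y41.066 F2682
G1 X75.498 Y43.396
G1 X74.422 Y51.995
M5
G00 X53.248 Y39.395
M3 S806
G1 X65.778 Y27.417 F1539
G1 X53.800 Y14.887
G1 X41.270 Y26.865
G1 X53.248 Y39.395
M5
G00 X0.000 Y0.000

viewBox `0 0 147.220 83.462` with mm width/height → 1 unit = 1 mm. Flip: y_m = 83.462 − y_svg.

**Shape 1** — `<polygon>` closed polygon, stroke `#000000` → engrave (S225, F2682). Machine vertices: (72.865,60.742) → (79.605,17.314) → (89.840,14.706) → (118.589,21.753) → (20.010,47.921) → (72.865,60.742). Closed: final G1 returns to the first vertex.

**Shape 2** — `<path>` regular polygon, stroke `#008000` → cut (S806, F1539). Machine vertices: (103.674,37.189) → (106.224,44.558) → (113.238,47.965) → (120.607,45.415) → (124.014,38.401) → (121.464,31.032) → (114.450,27.625) → (107.081,30.175) → (103.674,37.189). Closed: final G1 returns to the first vertex.

**Shape 3** — `<line>` line segment, stroke `#008000` → cut (S806, F1539). Machine vertices: (9.837,36.331) → (14.009,70.211). Open path.

**Shape 4** — `<path>` quadratic bezier, stroke `#000000` → engrave (S225, F2682). Control points (SVG): P0=(86.022,38.457), P1=(73.943,49.067), P2=(74.422,31.467); sampled at t=k/3. Machine vertices: (86.022,45.005) → (79.365,41.066) → (75.498,43.396) → (74.422,51.995). Open path.

**Shape 5** — `<polygon>` regular polygon, stroke `#008000` → cut (S806, F1539). Machine vertices: (53.248,39.395) → (65.778,27.417) → (53.800,14.887) → (41.270,26.865) → (53.248,39.395). Closed: final G1 returns to the first vertex.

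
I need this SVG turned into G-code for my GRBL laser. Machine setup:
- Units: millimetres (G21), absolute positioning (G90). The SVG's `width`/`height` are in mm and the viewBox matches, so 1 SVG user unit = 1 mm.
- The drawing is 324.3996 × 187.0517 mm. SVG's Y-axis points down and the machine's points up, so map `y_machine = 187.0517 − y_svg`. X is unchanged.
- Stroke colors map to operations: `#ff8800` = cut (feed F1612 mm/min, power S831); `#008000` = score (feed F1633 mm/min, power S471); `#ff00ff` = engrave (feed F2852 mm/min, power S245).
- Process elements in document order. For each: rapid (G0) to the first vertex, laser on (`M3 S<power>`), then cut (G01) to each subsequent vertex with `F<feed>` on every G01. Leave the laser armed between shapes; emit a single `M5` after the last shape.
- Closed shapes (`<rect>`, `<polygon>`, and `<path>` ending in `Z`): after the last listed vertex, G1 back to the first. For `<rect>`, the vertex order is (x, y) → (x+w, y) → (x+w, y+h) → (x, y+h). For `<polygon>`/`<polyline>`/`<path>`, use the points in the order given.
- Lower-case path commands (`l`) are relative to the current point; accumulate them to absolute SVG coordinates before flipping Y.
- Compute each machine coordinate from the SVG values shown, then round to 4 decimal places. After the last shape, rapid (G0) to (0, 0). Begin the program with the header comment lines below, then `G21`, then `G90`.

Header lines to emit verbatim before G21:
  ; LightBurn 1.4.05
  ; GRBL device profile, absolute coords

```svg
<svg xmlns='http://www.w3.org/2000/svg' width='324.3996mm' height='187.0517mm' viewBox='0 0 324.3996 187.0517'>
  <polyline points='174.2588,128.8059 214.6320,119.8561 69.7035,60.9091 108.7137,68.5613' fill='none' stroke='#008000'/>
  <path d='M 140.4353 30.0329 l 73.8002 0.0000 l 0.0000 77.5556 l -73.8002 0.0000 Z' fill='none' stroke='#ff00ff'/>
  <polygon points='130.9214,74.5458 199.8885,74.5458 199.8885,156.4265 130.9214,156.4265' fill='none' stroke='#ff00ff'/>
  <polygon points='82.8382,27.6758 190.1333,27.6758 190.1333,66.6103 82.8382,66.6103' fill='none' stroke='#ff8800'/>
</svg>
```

; LightBurn 1.4.05
; GRBL device profile, absolute coords
G21
G90
G0 X174.2588 Y58.2458
M3 S471
G01 X214.6320 Y67.1956 F1633
G01 X69.7035 Y126.1426 F1633
G01 X108.7137 Y118.4904 F1633
G0 X140.4353 Y157.0188
M3 S245
G01 X214.2355 Y157.0188 F2852
G01 X214.2355 Y79.4632 F2852
G01 X140.4353 Y79.4632 F2852
G01 X140.4353 Y157.0188 F2852
G0 X130.9214 Y112.5059
M3 S245
G01 X199.8885 Y112.5059 F2852
G01 X199.8885 Y30.6252 F2852
G01 X130.9214 Y30.6252 F2852
G01 X130.9214 Y112.5059 F2852
G0 X82.8382 Y159.3759
M3 S831
G01 X190.1333 Y159.3759 F1612
G01 X190.1333 Y120.4414 F1612
G01 X82.8382 Y120.4414 F1612
G01 X82.8382 Y159.3759 F1612
M5
G0 X0.0000 Y0.0000

1 u = 1 mm; y_m = 187.0517 − y.

[1] `<polyline>` open polyline, #008000→score S471 F1633: (174.2588,58.2458) → (214.6320,67.1956) → (69.7035,126.1426) → (108.7137,118.4904)

[2] `<path>` rectangle, #ff00ff→engrave S245 F2852: (140.4353,157.0188) → (214.2355,157.0188) → (214.2355,79.4632) → (140.4353,79.4632) → (140.4353,157.0188) (closed)

[3] `<polygon>` rectangle, #ff00ff→engrave S245 F2852: (130.9214,112.5059) → (199.8885,112.5059) → (199.8885,30.6252) → (130.9214,30.6252) → (130.9214,112.5059) (closed)

[4] `<polygon>` rectangle, #ff8800→cut S831 F1612: (82.8382,159.3759) → (190.1333,159.3759) → (190.1333,120.4414) → (82.8382,120.4414) → (82.8382,159.3759) (closed)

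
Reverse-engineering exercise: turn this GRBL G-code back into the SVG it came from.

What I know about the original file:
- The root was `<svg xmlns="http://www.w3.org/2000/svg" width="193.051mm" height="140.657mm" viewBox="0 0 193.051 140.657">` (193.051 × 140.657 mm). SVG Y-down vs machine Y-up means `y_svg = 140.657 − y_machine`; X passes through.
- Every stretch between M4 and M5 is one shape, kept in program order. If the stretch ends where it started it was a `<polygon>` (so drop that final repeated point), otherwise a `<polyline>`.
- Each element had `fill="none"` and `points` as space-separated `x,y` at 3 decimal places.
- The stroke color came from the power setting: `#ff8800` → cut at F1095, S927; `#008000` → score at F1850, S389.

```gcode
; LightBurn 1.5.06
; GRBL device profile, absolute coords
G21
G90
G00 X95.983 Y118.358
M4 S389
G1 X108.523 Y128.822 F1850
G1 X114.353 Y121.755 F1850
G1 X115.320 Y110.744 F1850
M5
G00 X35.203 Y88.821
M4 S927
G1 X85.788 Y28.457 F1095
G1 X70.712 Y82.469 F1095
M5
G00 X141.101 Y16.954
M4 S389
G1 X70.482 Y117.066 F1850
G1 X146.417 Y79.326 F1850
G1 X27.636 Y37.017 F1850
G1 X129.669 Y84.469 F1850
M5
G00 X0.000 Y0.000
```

<svg xmlns="http://www.w3.org/2000/svg" width="193.051mm" height="140.657mm" viewBox="0 0 193.051 140.657">
  <polyline points="95.983,22.299 108.523,11.835 114.353,18.902 115.320,29.913" fill="none" stroke="#008000"/>
  <polyline points="35.203,51.836 85.788,112.200 70.712,58.188" fill="none" stroke="#ff8800"/>
  <polyline points="141.101,123.703 70.482,23.591 146.417,61.331 27.636,103.640 129.669,56.188" fill="none" stroke="#008000"/>
</svg>

Each laser-on run becomes one SVG element. Flip Y back into SVG space with y_svg = 140.657 − y_machine.

Run 1: the run's S389 means `#008000` (score). The run is open, so emit a `<polyline>` with points (Y-flipped): 95.983,22.299 108.523,11.835 114.353,18.902 115.320,29.913.

Run 2: S927 ⇒ cut layer `#ff8800`. The run is open, so emit a `<polyline>` with points (Y-flipped): 35.203,51.836 85.788,112.200 70.712,58.188.

Run 3: power S389 maps to stroke `#008000` (score). The run is open, so emit a `<polyline>` with points (Y-flipped): 141.101,123.703 70.482,23.591 146.417,61.331 27.636,103.640 129.669,56.188.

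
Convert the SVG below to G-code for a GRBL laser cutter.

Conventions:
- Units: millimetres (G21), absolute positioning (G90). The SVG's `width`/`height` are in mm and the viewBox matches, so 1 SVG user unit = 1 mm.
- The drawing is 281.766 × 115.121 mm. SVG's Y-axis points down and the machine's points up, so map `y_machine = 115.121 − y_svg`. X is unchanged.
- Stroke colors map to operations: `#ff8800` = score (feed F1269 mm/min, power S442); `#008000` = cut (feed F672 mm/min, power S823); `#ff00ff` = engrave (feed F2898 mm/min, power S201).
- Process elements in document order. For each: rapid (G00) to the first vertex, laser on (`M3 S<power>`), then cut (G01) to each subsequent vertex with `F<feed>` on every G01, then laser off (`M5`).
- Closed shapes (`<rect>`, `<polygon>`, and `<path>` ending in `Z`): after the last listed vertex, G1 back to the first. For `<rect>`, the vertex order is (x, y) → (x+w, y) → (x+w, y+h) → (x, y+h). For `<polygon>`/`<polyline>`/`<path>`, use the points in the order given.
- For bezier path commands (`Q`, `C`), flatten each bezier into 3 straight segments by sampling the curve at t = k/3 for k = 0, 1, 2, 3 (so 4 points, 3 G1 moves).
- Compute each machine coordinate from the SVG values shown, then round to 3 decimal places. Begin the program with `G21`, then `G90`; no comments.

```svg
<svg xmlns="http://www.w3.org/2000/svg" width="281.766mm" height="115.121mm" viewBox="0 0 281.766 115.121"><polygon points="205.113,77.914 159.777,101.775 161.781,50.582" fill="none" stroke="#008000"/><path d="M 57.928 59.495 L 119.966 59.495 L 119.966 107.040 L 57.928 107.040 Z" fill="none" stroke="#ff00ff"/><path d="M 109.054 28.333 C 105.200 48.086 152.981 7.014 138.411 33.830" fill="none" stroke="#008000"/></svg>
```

Since the viewBox matches the mm dimensions, user units are millimetres directly. The only transform is the Y-flip y_m = 115.121 − y_svg.

Shape 1 is a regular polygon drawn with `<polygon>`. Its stroke #008000 means cut at S823, F672. After flipping Y the toolpath is (205.113,37.207) → (159.777,13.346) → (161.781,64.539) → (205.113,37.207), returning to the start.

Shape 2 is a rectangle drawn with `<path>`. Its stroke #ff00ff means engrave at S201, F2898. After flipping Y the toolpath is (57.928,55.626) → (119.966,55.626) → (119.966,8.081) → (57.928,8.081) → (57.928,55.626), returning to the start.

Shape 3 is a cubic bezier drawn with `<path>`. Its stroke #008000 means cut at S823, F672. After flipping Y the toolpath is (109.054,86.788) → (118.190,82.543) → (136.419,90.245) → (138.411,81.291).

G21
G90
G00 X205.113 Y37.207
M3 S823
G01 X159.777 Y13.346 F672
G01 X161.781 Y64.539 F672
G01 X205.113 Y37.207 F672
M5
G00 X57.928 Y55.626
M3 S201
G01 X119.966 Y55.626 F2898
G01 X119.966 Y8.081 F2898
G01 X57.928 Y8.081 F2898
G01 X57.928 Y55.626 F2898
M5
G00 X109.054 Y86.788
M3 S823
G01 X118.190 Y82.543 F672
G01 X136.419 Y90.245 F672
G01 X138.411 Y81.291 F672
M5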